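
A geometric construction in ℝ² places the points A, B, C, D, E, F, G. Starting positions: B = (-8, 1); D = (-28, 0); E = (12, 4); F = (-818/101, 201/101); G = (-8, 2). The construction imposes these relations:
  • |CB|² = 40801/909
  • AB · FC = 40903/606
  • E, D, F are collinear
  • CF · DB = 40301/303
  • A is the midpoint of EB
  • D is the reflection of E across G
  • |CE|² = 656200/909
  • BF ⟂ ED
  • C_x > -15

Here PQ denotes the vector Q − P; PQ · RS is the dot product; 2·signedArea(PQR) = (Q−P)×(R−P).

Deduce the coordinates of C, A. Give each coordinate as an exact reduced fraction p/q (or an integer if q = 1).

A = (2, 5/2)
C = (-4454/303, 302/303)

1. A_x = 2  [A is the midpoint of EB]
2. A_y = 5/2  [A is the midpoint of EB]
   → A = (2, 5/2)
3. C_x = -4454/303  [CF · DB = 40301/303 ∩ AB · FC = 40903/606]
4. C_y = 302/303  [CF · DB = 40301/303 ∩ AB · FC = 40903/606]
   → C = (-4454/303, 302/303)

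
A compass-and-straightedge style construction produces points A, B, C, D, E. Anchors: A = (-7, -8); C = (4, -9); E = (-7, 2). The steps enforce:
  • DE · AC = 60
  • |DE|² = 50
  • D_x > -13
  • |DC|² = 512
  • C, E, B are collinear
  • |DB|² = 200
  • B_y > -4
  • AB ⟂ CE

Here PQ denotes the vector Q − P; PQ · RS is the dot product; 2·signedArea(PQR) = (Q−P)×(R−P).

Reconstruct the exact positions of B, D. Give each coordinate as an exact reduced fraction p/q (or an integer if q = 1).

1. B_x = -2  [C, E, B are collinear ∩ AB ⟂ CE]
2. B_y = -3  [C, E, B are collinear ∩ AB ⟂ CE]
   → B = (-2, -3)
3. D_x = -12  [line -11·x + 1·y + -139 = 0 ∩ |DC|² = 512]
4. D_y = 7  [line -11·x + 1·y + -139 = 0 ∩ |DC|² = 512]
   → D = (-12, 7)

B = (-2, -3)
D = (-12, 7)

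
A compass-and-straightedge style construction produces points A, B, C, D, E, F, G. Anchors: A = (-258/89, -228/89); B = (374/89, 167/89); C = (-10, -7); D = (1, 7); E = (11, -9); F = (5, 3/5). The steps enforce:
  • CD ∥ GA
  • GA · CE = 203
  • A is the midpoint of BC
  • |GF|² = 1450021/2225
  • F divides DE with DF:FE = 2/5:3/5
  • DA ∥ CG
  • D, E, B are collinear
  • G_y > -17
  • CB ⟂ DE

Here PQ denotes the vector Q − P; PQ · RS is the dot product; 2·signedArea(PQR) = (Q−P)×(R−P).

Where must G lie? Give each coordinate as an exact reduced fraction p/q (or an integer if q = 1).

G = (-1237/89, -1474/89)

1. G_x = -1237/89  [CD ∥ GA ∩ DA ∥ CG]
2. G_y = -1474/89  [CD ∥ GA ∩ DA ∥ CG]
   → G = (-1237/89, -1474/89)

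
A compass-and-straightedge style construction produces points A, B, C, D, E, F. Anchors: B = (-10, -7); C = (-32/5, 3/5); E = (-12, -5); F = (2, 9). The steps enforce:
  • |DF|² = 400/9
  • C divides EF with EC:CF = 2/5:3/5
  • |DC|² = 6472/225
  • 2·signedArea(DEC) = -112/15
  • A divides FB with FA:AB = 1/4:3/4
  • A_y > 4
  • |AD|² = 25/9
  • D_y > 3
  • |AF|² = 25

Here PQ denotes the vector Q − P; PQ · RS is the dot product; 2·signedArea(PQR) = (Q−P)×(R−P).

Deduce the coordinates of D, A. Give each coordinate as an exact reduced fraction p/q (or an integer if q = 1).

A = (-1, 5)
D = (-2, 11/3)

1. D_x = -2  [line -28/5·x + 28/5·y + -476/15 = 0 ∩ |DC|² = 6472/225]
2. D_y = 11/3  [line -28/5·x + 28/5·y + -476/15 = 0 ∩ |DC|² = 6472/225]
   → D = (-2, 11/3)
3. A_x = -1  [A divides FB with FA:AB = 1/4:3/4]
4. A_y = 5  [A divides FB with FA:AB = 1/4:3/4]
   → A = (-1, 5)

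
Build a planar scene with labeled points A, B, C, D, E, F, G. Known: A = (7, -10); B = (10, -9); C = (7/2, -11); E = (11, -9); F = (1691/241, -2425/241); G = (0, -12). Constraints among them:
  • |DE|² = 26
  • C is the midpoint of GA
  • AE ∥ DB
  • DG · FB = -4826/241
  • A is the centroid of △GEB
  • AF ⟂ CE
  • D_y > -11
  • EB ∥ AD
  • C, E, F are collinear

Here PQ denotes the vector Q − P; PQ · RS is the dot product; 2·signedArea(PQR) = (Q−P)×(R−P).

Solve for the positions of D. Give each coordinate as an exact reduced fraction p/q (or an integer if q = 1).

1. D_x = 6  [AE ∥ DB ∩ EB ∥ AD]
2. D_y = -10  [AE ∥ DB ∩ EB ∥ AD]
   → D = (6, -10)

D = (6, -10)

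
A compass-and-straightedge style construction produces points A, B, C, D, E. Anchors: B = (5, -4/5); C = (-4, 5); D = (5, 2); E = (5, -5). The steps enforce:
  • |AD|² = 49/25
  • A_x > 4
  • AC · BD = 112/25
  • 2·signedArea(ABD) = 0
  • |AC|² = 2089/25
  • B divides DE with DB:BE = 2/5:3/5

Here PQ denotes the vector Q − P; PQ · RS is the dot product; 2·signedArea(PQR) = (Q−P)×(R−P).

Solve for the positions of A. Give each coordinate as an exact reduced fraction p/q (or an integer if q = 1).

A = (5, 17/5)

1. A_x = 5  [2·signedArea(ABD) = 0 ∩ AC · BD = 112/25]
2. A_y = 17/5  [2·signedArea(ABD) = 0 ∩ AC · BD = 112/25]
   → A = (5, 17/5)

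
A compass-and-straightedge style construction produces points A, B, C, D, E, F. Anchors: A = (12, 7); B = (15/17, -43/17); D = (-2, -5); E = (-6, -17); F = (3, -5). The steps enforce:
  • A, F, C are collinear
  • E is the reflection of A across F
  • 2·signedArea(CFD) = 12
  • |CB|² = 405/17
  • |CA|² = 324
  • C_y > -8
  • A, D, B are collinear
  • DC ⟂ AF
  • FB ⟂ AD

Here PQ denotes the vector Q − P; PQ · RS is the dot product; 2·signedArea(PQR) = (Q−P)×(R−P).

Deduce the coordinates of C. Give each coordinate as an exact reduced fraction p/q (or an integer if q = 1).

1. C_x = 6/5  [A, F, C are collinear ∩ DC ⟂ AF]
2. C_y = -37/5  [A, F, C are collinear ∩ DC ⟂ AF]
   → C = (6/5, -37/5)

C = (6/5, -37/5)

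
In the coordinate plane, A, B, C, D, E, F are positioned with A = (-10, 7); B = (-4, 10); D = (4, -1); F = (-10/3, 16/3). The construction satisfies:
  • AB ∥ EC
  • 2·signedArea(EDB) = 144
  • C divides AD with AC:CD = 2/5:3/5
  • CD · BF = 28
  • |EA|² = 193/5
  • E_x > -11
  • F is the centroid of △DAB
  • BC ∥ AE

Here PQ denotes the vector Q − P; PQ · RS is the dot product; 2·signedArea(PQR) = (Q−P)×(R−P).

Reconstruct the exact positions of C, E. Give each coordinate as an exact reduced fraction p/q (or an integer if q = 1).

1. C_x = -22/5  [C divides AD with AC:CD = 2/5:3/5]
2. C_y = 19/5  [C divides AD with AC:CD = 2/5:3/5]
   → C = (-22/5, 19/5)
3. E_x = -52/5  [AB ∥ EC ∩ BC ∥ AE]
4. E_y = 4/5  [AB ∥ EC ∩ BC ∥ AE]
   → E = (-52/5, 4/5)

C = (-22/5, 19/5)
E = (-52/5, 4/5)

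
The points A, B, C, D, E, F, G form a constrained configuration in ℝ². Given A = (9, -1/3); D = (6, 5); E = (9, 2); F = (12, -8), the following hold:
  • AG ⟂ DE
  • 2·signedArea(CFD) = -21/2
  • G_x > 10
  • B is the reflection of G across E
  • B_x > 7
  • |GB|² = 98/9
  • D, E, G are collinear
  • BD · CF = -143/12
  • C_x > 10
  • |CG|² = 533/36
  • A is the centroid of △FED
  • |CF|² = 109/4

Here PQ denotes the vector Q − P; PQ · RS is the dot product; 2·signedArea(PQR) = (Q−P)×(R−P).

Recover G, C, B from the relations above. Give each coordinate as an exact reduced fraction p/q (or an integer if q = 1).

B = (47/6, 19/6)
C = (21/2, -3)
G = (61/6, 5/6)

1. G_x = 61/6  [D, E, G are collinear ∩ AG ⟂ DE]
2. G_y = 5/6  [D, E, G are collinear ∩ AG ⟂ DE]
   → G = (61/6, 5/6)
3. C_x = 21/2  [line -13·x + -6·y + 237/2 = 0 ∩ |CG|² = 533/36]
4. C_y = -3  [line -13·x + -6·y + 237/2 = 0 ∩ |CG|² = 533/36]
   → C = (21/2, -3)
5. B_x = 47/6  [B is the reflection of G across E]
6. B_y = 19/6  [B is the reflection of G across E]
   → B = (47/6, 19/6)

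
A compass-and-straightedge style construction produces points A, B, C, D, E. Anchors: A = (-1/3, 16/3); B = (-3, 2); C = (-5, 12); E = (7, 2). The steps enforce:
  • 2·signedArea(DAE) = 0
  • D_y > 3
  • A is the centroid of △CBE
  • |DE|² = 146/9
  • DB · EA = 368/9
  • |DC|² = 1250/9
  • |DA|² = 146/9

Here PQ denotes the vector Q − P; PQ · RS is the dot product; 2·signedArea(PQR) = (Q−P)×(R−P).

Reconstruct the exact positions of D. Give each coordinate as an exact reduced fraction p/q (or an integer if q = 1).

D = (10/3, 11/3)

1. D_x = 10/3  [2·signedArea(DAE) = 0 ∩ DB · EA = 368/9]
2. D_y = 11/3  [2·signedArea(DAE) = 0 ∩ DB · EA = 368/9]
   → D = (10/3, 11/3)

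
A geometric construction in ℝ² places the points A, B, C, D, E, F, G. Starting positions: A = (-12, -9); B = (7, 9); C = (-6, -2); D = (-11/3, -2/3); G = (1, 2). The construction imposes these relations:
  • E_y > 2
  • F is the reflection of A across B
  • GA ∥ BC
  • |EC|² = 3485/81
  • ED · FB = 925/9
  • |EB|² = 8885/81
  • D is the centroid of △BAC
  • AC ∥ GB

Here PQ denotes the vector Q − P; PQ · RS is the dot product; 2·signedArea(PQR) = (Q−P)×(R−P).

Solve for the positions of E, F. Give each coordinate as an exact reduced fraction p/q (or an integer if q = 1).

E = (-8/9, 19/9)
F = (26, 27)

1. F_x = 26  [F is the reflection of A across B]
2. F_y = 27  [F is the reflection of A across B]
   → F = (26, 27)
3. E_x = -8/9  [line 19·x + 18·y + -190/9 = 0 ∩ |EB|² = 8885/81]
4. E_y = 19/9  [line 19·x + 18·y + -190/9 = 0 ∩ |EB|² = 8885/81]
   → E = (-8/9, 19/9)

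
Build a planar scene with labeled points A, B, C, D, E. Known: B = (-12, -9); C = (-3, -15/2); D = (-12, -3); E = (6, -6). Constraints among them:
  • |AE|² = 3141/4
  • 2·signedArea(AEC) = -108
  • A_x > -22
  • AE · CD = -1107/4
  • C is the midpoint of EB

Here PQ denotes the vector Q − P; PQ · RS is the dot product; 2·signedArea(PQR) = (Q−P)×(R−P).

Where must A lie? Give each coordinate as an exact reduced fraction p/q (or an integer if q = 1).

1. A_x = -21  [AE · CD = -1107/4 ∩ 2·signedArea(AEC) = -108]
2. A_y = 3/2  [AE · CD = -1107/4 ∩ 2·signedArea(AEC) = -108]
   → A = (-21, 3/2)

A = (-21, 3/2)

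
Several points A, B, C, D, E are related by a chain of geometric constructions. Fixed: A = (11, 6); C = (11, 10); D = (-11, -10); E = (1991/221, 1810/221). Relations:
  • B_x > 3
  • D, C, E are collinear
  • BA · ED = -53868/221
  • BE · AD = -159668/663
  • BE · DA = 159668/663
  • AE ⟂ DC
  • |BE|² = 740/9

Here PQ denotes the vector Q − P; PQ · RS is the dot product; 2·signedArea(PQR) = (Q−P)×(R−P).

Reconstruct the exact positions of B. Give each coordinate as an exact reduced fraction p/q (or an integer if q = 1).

1. B_x = 1991/663  [BA · ED = -53868/221 ∩ BE · AD = -159668/663]
2. B_y = 926/663  [BA · ED = -53868/221 ∩ BE · AD = -159668/663]
   → B = (1991/663, 926/663)

B = (1991/663, 926/663)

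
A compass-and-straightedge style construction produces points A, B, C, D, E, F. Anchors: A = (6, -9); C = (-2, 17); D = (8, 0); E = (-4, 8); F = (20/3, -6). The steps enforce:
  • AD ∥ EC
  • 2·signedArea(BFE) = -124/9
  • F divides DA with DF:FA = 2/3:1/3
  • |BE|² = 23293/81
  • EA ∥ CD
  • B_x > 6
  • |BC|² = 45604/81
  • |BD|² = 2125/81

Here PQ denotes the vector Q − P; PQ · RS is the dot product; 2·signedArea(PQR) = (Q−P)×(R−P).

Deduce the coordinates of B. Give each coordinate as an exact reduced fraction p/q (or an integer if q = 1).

1. B_x = 62/9  [line -14·x + -32/3·y + 388/9 = 0 ∩ |BD|² = 2125/81]
2. B_y = -5  [line -14·x + -32/3·y + 388/9 = 0 ∩ |BD|² = 2125/81]
   → B = (62/9, -5)

B = (62/9, -5)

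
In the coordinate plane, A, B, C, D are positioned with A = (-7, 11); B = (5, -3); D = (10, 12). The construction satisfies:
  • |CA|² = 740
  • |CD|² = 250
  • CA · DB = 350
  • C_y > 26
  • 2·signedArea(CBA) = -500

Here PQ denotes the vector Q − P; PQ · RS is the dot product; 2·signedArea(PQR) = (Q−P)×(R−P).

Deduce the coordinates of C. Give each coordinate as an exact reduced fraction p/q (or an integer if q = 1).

1. C_x = 15  [2·signedArea(CBA) = -500 ∩ CA · DB = 350]
2. C_y = 27  [2·signedArea(CBA) = -500 ∩ CA · DB = 350]
   → C = (15, 27)

C = (15, 27)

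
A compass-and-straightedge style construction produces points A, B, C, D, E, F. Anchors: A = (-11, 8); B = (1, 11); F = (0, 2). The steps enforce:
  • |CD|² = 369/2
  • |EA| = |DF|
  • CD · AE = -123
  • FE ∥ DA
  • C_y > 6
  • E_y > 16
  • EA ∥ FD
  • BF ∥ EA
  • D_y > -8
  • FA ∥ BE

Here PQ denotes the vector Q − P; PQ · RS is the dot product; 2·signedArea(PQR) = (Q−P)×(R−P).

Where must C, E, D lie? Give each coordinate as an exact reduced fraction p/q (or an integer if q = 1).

1. E_x = -10  [BF ∥ EA ∩ FA ∥ BE]
2. E_y = 17  [BF ∥ EA ∩ FA ∥ BE]
   → E = (-10, 17)
3. D_x = -1  [FE ∥ DA ∩ EA ∥ FD]
4. D_y = -7  [FE ∥ DA ∩ EA ∥ FD]
   → D = (-1, -7)
5. C_x = 1/2  [line -1·x + -9·y + 59 = 0 ∩ |CD|² = 369/2]
6. C_y = 13/2  [line -1·x + -9·y + 59 = 0 ∩ |CD|² = 369/2]
   → C = (1/2, 13/2)

C = (1/2, 13/2)
D = (-1, -7)
E = (-10, 17)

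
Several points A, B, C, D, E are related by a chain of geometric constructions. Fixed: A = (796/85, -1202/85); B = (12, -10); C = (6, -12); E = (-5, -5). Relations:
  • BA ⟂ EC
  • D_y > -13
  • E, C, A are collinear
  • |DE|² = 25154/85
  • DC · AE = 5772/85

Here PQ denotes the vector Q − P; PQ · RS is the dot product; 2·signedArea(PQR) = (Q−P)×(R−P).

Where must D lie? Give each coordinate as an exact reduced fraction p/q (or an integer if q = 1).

D = (908/85, -1026/85)

1. D_x = 908/85  [line 1221/85·x + -777/85·y + -22422/85 = 0 ∩ |DE|² = 25154/85]
2. D_y = -1026/85  [line 1221/85·x + -777/85·y + -22422/85 = 0 ∩ |DE|² = 25154/85]
   → D = (908/85, -1026/85)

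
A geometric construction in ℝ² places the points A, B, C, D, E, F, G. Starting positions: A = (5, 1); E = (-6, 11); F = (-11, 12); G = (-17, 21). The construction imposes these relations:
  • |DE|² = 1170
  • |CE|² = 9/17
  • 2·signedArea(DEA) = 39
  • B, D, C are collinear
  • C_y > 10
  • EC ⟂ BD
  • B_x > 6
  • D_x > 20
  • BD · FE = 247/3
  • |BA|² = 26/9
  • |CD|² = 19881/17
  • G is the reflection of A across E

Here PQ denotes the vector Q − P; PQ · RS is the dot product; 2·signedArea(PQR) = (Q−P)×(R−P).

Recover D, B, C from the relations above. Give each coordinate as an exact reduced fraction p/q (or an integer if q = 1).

1. D_x = 21  [line 10·x + 11·y + -100 = 0 ∩ |DE|² = 1170]
2. D_y = -10  [line 10·x + 11·y + -100 = 0 ∩ |DE|² = 1170]
   → D = (21, -10)
3. B_x = 20/3  [line -5·x + 1·y + 98/3 = 0 ∩ |BA|² = 26/9]
4. B_y = 2/3  [line -5·x + 1·y + 98/3 = 0 ∩ |BA|² = 26/9]
   → B = (20/3, 2/3)
5. C_x = -1422/221  [B, D, C are collinear ∩ EC ⟂ BD]
6. C_y = 2302/221  [B, D, C are collinear ∩ EC ⟂ BD]
   → C = (-1422/221, 2302/221)

B = (20/3, 2/3)
C = (-1422/221, 2302/221)
D = (21, -10)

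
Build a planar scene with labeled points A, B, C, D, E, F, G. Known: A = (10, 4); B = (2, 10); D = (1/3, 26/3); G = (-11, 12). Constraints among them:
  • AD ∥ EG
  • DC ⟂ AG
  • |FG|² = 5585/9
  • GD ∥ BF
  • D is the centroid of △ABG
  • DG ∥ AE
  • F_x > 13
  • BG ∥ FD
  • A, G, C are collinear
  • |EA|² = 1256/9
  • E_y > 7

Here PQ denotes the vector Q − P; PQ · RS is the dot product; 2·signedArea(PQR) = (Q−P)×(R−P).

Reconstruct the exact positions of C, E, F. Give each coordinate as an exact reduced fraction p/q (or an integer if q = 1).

C = (3/505, 11828/1515)
E = (-4/3, 22/3)
F = (40/3, 20/3)

1. C_x = 3/505  [A, G, C are collinear ∩ DC ⟂ AG]
2. C_y = 11828/1515  [A, G, C are collinear ∩ DC ⟂ AG]
   → C = (3/505, 11828/1515)
3. E_x = -4/3  [AD ∥ EG ∩ DG ∥ AE]
4. E_y = 22/3  [AD ∥ EG ∩ DG ∥ AE]
   → E = (-4/3, 22/3)
5. F_x = 40/3  [BG ∥ FD ∩ GD ∥ BF]
6. F_y = 20/3  [BG ∥ FD ∩ GD ∥ BF]
   → F = (40/3, 20/3)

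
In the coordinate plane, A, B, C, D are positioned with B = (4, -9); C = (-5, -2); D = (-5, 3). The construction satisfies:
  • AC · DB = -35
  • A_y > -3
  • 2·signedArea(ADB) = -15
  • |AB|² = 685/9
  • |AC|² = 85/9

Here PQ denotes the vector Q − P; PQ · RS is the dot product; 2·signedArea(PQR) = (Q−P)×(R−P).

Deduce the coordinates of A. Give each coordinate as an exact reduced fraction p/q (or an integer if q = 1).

A = (-2, -8/3)

1. A_x = -2  [AC · DB = -35 ∩ 2·signedArea(ADB) = -15]
2. A_y = -8/3  [AC · DB = -35 ∩ 2·signedArea(ADB) = -15]
   → A = (-2, -8/3)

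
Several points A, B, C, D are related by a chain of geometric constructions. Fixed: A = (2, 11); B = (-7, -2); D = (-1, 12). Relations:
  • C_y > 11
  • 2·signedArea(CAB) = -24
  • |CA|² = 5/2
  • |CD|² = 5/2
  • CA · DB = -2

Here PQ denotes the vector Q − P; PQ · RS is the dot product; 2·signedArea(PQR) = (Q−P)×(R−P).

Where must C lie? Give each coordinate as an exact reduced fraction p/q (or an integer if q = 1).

C = (1/2, 23/2)

1. C_x = 1/2  [2·signedArea(CAB) = -24 ∩ CA · DB = -2]
2. C_y = 23/2  [2·signedArea(CAB) = -24 ∩ CA · DB = -2]
   → C = (1/2, 23/2)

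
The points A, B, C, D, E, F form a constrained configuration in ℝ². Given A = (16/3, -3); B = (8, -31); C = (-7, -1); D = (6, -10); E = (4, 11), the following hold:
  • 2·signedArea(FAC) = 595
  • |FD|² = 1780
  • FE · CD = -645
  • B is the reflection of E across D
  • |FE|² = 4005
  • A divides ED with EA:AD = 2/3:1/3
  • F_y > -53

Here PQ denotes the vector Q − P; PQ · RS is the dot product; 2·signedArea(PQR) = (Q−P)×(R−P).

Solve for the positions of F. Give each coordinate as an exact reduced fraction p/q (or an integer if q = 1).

F = (10, -52)

1. F_x = 10  [2·signedArea(FAC) = 595 ∩ FE · CD = -645]
2. F_y = -52  [2·signedArea(FAC) = 595 ∩ FE · CD = -645]
   → F = (10, -52)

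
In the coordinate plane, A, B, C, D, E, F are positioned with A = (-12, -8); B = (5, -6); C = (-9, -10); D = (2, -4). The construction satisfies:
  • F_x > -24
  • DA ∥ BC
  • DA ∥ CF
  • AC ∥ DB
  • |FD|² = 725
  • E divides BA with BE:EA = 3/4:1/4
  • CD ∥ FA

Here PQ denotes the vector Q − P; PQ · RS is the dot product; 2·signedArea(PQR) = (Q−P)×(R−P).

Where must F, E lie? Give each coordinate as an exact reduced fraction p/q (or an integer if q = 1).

1. F_x = -23  [CD ∥ FA ∩ DA ∥ CF]
2. F_y = -14  [CD ∥ FA ∩ DA ∥ CF]
   → F = (-23, -14)
3. E_x = -31/4  [E divides BA with BE:EA = 3/4:1/4]
4. E_y = -15/2  [E divides BA with BE:EA = 3/4:1/4]
   → E = (-31/4, -15/2)

E = (-31/4, -15/2)
F = (-23, -14)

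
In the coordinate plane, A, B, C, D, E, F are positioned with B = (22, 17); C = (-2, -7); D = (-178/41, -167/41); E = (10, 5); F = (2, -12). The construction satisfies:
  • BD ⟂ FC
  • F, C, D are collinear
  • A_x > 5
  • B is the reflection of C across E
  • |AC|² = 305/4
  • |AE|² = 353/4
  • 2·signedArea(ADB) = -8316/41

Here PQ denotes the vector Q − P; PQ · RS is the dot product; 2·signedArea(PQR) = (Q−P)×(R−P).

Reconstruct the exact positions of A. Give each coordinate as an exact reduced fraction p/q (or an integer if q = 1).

1. A_x = 6  [line -864/41·x + 1080/41·y + 8964/41 = 0 ∩ |AC|² = 305/4]
2. A_y = -7/2  [line -864/41·x + 1080/41·y + 8964/41 = 0 ∩ |AC|² = 305/4]
   → A = (6, -7/2)

A = (6, -7/2)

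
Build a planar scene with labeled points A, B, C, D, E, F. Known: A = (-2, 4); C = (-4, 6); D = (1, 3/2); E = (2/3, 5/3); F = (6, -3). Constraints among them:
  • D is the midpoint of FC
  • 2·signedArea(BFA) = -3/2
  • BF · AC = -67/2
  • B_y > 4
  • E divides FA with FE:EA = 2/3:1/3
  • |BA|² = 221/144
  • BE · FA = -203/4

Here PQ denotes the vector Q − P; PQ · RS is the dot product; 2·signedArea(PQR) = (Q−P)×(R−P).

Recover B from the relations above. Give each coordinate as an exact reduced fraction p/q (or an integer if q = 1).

B = (-17/6, 59/12)

1. B_x = -17/6  [2·signedArea(BFA) = -3/2 ∩ BF · AC = -67/2]
2. B_y = 59/12  [2·signedArea(BFA) = -3/2 ∩ BF · AC = -67/2]
   → B = (-17/6, 59/12)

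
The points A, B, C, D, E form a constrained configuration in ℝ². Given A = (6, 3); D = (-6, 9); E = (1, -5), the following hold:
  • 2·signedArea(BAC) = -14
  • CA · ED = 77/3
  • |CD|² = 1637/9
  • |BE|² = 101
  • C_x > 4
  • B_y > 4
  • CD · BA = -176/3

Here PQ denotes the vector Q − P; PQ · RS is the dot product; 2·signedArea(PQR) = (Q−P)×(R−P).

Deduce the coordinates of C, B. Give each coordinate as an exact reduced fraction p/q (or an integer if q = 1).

B = (2, 5)
C = (13/3, 1/3)

1. C_x = 13/3  [line 7·x + -14·y + -77/3 = 0 ∩ |CD|² = 1637/9]
2. C_y = 1/3  [line 7·x + -14·y + -77/3 = 0 ∩ |CD|² = 1637/9]
   → C = (13/3, 1/3)
3. B_x = 2  [CD · BA = -176/3 ∩ 2·signedArea(BAC) = -14]
4. B_y = 5  [CD · BA = -176/3 ∩ 2·signedArea(BAC) = -14]
   → B = (2, 5)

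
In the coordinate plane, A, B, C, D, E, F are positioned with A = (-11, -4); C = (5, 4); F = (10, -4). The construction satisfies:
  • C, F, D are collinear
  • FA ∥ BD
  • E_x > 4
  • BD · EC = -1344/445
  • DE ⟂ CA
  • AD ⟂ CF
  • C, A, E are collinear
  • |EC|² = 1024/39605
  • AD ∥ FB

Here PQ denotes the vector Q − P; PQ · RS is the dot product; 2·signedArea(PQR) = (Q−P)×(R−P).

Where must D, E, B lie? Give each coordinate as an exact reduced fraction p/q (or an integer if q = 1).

1. D_x = 365/89  [C, F, D are collinear ∩ AD ⟂ CF]
2. D_y = 484/89  [C, F, D are collinear ∩ AD ⟂ CF]
   → D = (365/89, 484/89)
3. E_x = 2161/445  [C, A, E are collinear ∩ DE ⟂ CA]
4. E_y = 1748/445  [C, A, E are collinear ∩ DE ⟂ CA]
   → E = (2161/445, 1748/445)
5. B_x = 2234/89  [FA ∥ BD ∩ AD ∥ FB]
6. B_y = 484/89  [FA ∥ BD ∩ AD ∥ FB]
   → B = (2234/89, 484/89)

B = (2234/89, 484/89)
D = (365/89, 484/89)
E = (2161/445, 1748/445)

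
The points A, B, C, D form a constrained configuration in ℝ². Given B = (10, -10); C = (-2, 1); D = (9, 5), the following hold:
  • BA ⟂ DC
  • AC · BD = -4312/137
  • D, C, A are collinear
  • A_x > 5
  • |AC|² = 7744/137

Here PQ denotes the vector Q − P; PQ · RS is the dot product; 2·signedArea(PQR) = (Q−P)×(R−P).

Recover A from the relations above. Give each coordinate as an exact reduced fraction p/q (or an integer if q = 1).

A = (694/137, 489/137)

1. A_x = 694/137  [D, C, A are collinear ∩ BA ⟂ DC]
2. A_y = 489/137  [D, C, A are collinear ∩ BA ⟂ DC]
   → A = (694/137, 489/137)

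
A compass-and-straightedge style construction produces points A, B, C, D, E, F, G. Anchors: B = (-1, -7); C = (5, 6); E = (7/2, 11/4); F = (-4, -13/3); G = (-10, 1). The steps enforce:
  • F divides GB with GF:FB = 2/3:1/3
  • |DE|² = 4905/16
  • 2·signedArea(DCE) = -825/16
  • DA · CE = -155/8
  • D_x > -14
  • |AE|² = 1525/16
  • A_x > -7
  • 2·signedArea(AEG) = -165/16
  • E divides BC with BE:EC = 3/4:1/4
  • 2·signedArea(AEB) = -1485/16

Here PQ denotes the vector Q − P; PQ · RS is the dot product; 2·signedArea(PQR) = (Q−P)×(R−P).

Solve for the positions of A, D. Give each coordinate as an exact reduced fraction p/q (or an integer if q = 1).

A = (-25/4, 9/4)
D = (-55/4, -1/4)

1. A_x = -25/4  [2·signedArea(AEG) = -165/16 ∩ 2·signedArea(AEB) = -1485/16]
2. A_y = 9/4  [2·signedArea(AEG) = -165/16 ∩ 2·signedArea(AEB) = -1485/16]
   → A = (-25/4, 9/4)
3. D_x = -55/4  [DA · CE = -155/8 ∩ 2·signedArea(DCE) = -825/16]
4. D_y = -1/4  [DA · CE = -155/8 ∩ 2·signedArea(DCE) = -825/16]
   → D = (-55/4, -1/4)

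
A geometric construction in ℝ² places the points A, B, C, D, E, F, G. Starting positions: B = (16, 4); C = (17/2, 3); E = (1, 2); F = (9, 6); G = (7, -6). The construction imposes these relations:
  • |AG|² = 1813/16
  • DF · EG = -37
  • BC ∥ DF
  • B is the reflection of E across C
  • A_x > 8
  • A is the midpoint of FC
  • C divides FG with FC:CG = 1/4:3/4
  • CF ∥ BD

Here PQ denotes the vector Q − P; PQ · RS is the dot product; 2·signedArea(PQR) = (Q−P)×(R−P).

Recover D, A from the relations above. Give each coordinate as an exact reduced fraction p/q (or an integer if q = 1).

A = (35/4, 9/2)
D = (33/2, 7)

1. D_x = 33/2  [BC ∥ DF ∩ CF ∥ BD]
2. D_y = 7  [BC ∥ DF ∩ CF ∥ BD]
   → D = (33/2, 7)
3. A_x = 35/4  [A is the midpoint of FC]
4. A_y = 9/2  [A is the midpoint of FC]
   → A = (35/4, 9/2)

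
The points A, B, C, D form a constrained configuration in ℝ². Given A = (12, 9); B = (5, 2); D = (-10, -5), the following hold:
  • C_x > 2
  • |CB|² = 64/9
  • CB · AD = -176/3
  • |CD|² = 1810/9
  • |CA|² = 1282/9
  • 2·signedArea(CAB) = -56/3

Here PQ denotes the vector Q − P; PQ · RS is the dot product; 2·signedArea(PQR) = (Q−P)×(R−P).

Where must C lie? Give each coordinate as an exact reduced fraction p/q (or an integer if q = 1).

C = (7/3, 2)

1. C_x = 7/3  [2·signedArea(CAB) = -56/3 ∩ CB · AD = -176/3]
2. C_y = 2  [2·signedArea(CAB) = -56/3 ∩ CB · AD = -176/3]
   → C = (7/3, 2)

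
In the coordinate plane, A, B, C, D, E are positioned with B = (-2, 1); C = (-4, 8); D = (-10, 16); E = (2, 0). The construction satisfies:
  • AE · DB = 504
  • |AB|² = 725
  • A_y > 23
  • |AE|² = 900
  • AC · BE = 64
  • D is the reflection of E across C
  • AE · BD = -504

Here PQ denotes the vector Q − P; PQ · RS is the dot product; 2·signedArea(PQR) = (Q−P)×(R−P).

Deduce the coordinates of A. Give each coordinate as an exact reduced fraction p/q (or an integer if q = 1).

A = (-16, 24)

1. A_x = -16  [AC · BE = 64 ∩ AE · DB = 504]
2. A_y = 24  [AC · BE = 64 ∩ AE · DB = 504]
   → A = (-16, 24)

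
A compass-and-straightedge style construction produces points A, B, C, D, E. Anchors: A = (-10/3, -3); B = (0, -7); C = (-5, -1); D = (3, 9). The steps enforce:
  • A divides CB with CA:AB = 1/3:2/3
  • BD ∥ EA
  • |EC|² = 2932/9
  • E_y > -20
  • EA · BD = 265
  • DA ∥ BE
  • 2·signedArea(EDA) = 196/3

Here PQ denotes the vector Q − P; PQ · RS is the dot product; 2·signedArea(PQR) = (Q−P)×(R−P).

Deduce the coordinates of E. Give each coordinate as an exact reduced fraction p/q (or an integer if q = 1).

1. E_x = -19/3  [BD ∥ EA ∩ DA ∥ BE]
2. E_y = -19  [BD ∥ EA ∩ DA ∥ BE]
   → E = (-19/3, -19)

E = (-19/3, -19)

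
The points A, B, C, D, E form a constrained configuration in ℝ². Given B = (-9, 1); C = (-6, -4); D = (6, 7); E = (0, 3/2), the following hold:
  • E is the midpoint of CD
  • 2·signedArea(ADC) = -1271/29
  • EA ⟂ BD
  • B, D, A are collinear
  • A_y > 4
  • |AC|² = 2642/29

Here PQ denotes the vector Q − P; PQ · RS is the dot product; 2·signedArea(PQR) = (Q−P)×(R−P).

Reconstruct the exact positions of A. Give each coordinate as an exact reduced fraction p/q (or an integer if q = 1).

A = (-31/29, 121/29)

1. A_x = -31/29  [B, D, A are collinear ∩ EA ⟂ BD]
2. A_y = 121/29  [B, D, A are collinear ∩ EA ⟂ BD]
   → A = (-31/29, 121/29)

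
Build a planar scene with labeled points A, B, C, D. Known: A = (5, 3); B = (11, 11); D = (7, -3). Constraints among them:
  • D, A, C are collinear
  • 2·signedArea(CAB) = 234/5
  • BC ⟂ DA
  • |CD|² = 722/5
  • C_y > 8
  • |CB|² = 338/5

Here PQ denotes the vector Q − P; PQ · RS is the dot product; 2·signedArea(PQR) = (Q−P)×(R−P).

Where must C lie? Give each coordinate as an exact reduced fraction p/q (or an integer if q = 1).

C = (16/5, 42/5)

1. C_x = 16/5  [D, A, C are collinear ∩ BC ⟂ DA]
2. C_y = 42/5  [D, A, C are collinear ∩ BC ⟂ DA]
   → C = (16/5, 42/5)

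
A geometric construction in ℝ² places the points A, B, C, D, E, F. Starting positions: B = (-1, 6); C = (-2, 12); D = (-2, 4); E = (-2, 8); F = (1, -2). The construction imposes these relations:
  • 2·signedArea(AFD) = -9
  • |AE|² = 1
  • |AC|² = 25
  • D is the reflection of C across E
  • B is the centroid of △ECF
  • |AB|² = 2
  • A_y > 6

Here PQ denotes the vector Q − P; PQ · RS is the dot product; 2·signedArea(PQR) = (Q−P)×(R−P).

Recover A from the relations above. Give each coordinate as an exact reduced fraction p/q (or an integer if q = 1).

A = (-2, 7)

1. A_x = -2  [line -6·x + -3·y + 9 = 0 ∩ |AB|² = 2]
2. A_y = 7  [line -6·x + -3·y + 9 = 0 ∩ |AB|² = 2]
   → A = (-2, 7)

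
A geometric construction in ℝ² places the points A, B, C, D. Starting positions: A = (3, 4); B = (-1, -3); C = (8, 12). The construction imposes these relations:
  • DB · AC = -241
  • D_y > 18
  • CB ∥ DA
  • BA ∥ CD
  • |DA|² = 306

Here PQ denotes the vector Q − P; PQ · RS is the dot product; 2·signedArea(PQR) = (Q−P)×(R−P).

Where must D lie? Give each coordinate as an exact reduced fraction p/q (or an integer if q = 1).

D = (12, 19)

1. D_x = 12  [CB ∥ DA ∩ BA ∥ CD]
2. D_y = 19  [CB ∥ DA ∩ BA ∥ CD]
   → D = (12, 19)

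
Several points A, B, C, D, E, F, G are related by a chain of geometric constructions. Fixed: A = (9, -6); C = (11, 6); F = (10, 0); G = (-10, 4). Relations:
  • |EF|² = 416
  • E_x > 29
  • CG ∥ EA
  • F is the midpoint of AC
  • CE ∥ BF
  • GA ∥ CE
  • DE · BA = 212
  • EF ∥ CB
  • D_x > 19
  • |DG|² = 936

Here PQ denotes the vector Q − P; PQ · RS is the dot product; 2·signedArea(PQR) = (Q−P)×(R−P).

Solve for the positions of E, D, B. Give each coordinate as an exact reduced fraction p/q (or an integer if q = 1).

B = (-9, 10)
D = (20, -2)
E = (30, -4)

1. E_x = 30  [CG ∥ EA ∩ GA ∥ CE]
2. E_y = -4  [CG ∥ EA ∩ GA ∥ CE]
   → E = (30, -4)
3. B_x = -9  [CE ∥ BF ∩ EF ∥ CB]
4. B_y = 10  [CE ∥ BF ∩ EF ∥ CB]
   → B = (-9, 10)
5. D_x = 20  [line -18·x + 16·y + 392 = 0 ∩ |DG|² = 936]
6. D_y = -2  [line -18·x + 16·y + 392 = 0 ∩ |DG|² = 936]
   → D = (20, -2)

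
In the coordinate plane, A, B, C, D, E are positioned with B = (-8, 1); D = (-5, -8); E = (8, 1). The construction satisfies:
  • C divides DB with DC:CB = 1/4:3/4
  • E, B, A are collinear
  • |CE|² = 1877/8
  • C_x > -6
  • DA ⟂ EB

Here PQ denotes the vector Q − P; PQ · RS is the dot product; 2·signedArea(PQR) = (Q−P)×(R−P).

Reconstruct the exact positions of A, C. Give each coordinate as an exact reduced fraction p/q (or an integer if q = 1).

1. A_x = -5  [E, B, A are collinear ∩ DA ⟂ EB]
2. A_y = 1  [E, B, A are collinear ∩ DA ⟂ EB]
   → A = (-5, 1)
3. C_x = -23/4  [C divides DB with DC:CB = 1/4:3/4]
4. C_y = -23/4  [C divides DB with DC:CB = 1/4:3/4]
   → C = (-23/4, -23/4)

A = (-5, 1)
C = (-23/4, -23/4)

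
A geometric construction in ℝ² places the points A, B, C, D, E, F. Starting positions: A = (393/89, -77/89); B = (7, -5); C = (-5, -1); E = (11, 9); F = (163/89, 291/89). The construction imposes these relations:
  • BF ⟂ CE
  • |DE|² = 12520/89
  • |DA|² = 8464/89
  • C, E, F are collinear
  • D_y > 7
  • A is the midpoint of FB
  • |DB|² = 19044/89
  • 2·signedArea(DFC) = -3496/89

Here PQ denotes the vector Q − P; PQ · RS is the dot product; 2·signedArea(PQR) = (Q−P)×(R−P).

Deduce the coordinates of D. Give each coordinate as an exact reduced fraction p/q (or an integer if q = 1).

D = (-67/89, 659/89)

1. D_x = -67/89  [line 380/89·x + -608/89·y + 4788/89 = 0 ∩ |DB|² = 19044/89]
2. D_y = 659/89  [line 380/89·x + -608/89·y + 4788/89 = 0 ∩ |DB|² = 19044/89]
   → D = (-67/89, 659/89)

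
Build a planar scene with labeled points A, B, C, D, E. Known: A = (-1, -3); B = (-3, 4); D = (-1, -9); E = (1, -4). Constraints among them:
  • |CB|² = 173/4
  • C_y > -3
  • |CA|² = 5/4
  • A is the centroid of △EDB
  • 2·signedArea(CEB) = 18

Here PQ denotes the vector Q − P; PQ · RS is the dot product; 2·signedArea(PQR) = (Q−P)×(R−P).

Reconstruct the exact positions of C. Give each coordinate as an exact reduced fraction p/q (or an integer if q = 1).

1. C_x = -2  [line -8·x + -4·y + -26 = 0 ∩ |CA|² = 5/4]
2. C_y = -5/2  [line -8·x + -4·y + -26 = 0 ∩ |CA|² = 5/4]
   → C = (-2, -5/2)

C = (-2, -5/2)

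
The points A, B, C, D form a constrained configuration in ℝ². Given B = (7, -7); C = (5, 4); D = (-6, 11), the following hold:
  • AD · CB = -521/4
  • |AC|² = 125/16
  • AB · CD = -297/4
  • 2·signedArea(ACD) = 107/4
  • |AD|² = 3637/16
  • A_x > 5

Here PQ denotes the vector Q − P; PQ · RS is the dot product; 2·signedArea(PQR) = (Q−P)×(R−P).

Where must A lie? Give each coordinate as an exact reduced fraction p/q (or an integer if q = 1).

1. A_x = 11/2  [AB · CD = -297/4 ∩ AD · CB = -521/4]
2. A_y = 5/4  [AB · CD = -297/4 ∩ AD · CB = -521/4]
   → A = (11/2, 5/4)

A = (11/2, 5/4)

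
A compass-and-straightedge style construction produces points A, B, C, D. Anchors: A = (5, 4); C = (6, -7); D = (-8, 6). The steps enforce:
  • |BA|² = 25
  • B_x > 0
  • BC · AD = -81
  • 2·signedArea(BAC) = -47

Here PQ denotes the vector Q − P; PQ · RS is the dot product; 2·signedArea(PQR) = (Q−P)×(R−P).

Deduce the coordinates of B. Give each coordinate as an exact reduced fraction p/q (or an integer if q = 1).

B = (1, 1)

1. B_x = 1  [BC · AD = -81 ∩ 2·signedArea(BAC) = -47]
2. B_y = 1  [BC · AD = -81 ∩ 2·signedArea(BAC) = -47]
   → B = (1, 1)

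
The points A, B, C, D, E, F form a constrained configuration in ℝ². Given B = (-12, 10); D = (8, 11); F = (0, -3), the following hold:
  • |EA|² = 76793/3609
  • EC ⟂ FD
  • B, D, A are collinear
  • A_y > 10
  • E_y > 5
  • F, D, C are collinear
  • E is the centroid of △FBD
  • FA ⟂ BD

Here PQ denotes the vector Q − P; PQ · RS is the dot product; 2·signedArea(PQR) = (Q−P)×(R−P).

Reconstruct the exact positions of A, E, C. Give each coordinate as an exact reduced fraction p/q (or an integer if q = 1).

1. A_x = -272/401  [B, D, A are collinear ∩ FA ⟂ BD]
2. A_y = 4237/401  [B, D, A are collinear ∩ FA ⟂ BD]
   → A = (-272/401, 4237/401)
3. E_x = -4/3  [E is the centroid of △FBD]
4. E_y = 6  [E is the centroid of △FBD]
   → E = (-4/3, 6)
5. C_x = 692/195  [F, D, C are collinear ∩ EC ⟂ FD]
6. C_y = 626/195  [F, D, C are collinear ∩ EC ⟂ FD]
   → C = (692/195, 626/195)

A = (-272/401, 4237/401)
C = (692/195, 626/195)
E = (-4/3, 6)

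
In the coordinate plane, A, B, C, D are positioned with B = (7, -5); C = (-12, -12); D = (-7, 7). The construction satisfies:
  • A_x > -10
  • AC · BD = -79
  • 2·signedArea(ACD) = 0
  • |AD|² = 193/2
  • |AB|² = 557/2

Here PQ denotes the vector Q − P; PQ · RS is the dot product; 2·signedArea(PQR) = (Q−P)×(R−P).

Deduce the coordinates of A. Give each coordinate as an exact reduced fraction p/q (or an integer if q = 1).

1. A_x = -19/2  [2·signedArea(ACD) = 0 ∩ AC · BD = -79]
2. A_y = -5/2  [2·signedArea(ACD) = 0 ∩ AC · BD = -79]
   → A = (-19/2, -5/2)

A = (-19/2, -5/2)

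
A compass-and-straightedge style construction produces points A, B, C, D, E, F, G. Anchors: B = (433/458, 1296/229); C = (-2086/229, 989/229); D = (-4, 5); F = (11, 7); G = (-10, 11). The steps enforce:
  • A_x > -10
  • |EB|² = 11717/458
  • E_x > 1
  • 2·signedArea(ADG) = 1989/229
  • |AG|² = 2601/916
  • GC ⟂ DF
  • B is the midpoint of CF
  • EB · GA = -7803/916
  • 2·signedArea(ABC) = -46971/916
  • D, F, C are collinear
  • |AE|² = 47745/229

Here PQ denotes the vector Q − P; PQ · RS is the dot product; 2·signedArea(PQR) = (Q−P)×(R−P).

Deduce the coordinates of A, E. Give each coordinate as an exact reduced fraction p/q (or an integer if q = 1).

1. A_x = -2239/229  [2·signedArea(ABC) = -46971/916 ∩ 2·signedArea(ADG) = 1989/229]
2. A_y = 4273/458  [2·signedArea(ABC) = -46971/916 ∩ 2·signedArea(ADG) = 1989/229]
   → A = (-2239/229, 4273/458)
3. E_x = 407/229  [line -51/229·x + 765/458·y + -663/916 = 0 ∩ |AE|² = 47745/229]
4. E_y = 307/458  [line -51/229·x + 765/458·y + -663/916 = 0 ∩ |AE|² = 47745/229]
   → E = (407/229, 307/458)

A = (-2239/229, 4273/458)
E = (407/229, 307/458)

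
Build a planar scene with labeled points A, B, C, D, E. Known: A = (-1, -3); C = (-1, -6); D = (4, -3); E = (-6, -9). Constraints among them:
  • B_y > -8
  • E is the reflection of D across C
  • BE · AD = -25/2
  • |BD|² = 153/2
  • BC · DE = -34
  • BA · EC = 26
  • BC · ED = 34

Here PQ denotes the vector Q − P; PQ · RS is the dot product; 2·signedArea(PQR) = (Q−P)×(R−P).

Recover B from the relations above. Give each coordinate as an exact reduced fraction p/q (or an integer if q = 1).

1. B_x = -7/2  [BA · EC = 26 ∩ BE · AD = -25/2]
2. B_y = -15/2  [BA · EC = 26 ∩ BE · AD = -25/2]
   → B = (-7/2, -15/2)

B = (-7/2, -15/2)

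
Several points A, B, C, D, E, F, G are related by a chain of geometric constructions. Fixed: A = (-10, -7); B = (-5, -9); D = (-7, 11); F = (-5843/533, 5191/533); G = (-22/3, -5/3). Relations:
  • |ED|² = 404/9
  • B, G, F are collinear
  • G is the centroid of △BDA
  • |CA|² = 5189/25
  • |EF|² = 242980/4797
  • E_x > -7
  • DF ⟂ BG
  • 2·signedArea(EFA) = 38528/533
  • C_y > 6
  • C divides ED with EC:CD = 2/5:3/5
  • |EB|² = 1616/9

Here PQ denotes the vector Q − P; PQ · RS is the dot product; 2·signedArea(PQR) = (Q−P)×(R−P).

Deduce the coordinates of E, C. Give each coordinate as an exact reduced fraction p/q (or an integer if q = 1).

C = (-33/5, 7)
E = (-19/3, 13/3)

1. E_x = -19/3  [line 8922/533·x + 513/533·y + 54283/533 = 0 ∩ |ED|² = 404/9]
2. E_y = 13/3  [line 8922/533·x + 513/533·y + 54283/533 = 0 ∩ |ED|² = 404/9]
   → E = (-19/3, 13/3)
3. C_x = -33/5  [C divides ED with EC:CD = 2/5:3/5]
4. C_y = 7  [C divides ED with EC:CD = 2/5:3/5]
   → C = (-33/5, 7)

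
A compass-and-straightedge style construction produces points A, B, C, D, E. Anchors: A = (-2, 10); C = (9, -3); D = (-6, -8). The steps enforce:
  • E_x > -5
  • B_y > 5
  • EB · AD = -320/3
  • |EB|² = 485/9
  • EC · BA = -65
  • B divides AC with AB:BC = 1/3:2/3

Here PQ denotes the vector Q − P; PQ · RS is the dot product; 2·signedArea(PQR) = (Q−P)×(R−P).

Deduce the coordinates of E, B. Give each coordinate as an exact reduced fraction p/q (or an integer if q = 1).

B = (5/3, 17/3)
E = (-4, 1)

1. B_x = 5/3  [B divides AC with AB:BC = 1/3:2/3]
2. B_y = 17/3  [B divides AC with AB:BC = 1/3:2/3]
   → B = (5/3, 17/3)
3. E_x = -4  [EC · BA = -65 ∩ EB · AD = -320/3]
4. E_y = 1  [EC · BA = -65 ∩ EB · AD = -320/3]
   → E = (-4, 1)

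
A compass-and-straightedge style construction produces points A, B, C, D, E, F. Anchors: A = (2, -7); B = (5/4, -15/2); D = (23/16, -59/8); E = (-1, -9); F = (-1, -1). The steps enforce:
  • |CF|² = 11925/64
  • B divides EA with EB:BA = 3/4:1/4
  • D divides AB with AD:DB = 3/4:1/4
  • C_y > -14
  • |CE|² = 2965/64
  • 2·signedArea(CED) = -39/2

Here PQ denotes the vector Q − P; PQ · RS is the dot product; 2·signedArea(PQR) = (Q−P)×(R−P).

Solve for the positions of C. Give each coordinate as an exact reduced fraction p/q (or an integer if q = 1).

C = (31/8, -55/4)

1. C_x = 31/8  [line -13/8·x + 39/16·y + 637/16 = 0 ∩ |CE|² = 2965/64]
2. C_y = -55/4  [line -13/8·x + 39/16·y + 637/16 = 0 ∩ |CE|² = 2965/64]
   → C = (31/8, -55/4)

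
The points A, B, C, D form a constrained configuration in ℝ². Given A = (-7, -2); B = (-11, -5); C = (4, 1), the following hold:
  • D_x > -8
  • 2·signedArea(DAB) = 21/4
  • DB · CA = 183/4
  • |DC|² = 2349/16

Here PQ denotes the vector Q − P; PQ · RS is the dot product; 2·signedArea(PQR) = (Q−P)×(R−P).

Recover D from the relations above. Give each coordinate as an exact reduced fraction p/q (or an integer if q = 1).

D = (-29/4, -7/2)

1. D_x = -29/4  [DB · CA = 183/4 ∩ 2·signedArea(DAB) = 21/4]
2. D_y = -7/2  [DB · CA = 183/4 ∩ 2·signedArea(DAB) = 21/4]
   → D = (-29/4, -7/2)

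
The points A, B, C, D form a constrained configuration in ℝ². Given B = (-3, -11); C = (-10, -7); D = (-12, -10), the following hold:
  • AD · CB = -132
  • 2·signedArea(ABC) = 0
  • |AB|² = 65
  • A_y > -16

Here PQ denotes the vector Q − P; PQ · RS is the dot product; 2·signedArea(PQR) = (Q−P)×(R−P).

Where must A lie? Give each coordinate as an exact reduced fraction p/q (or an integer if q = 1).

1. A_x = 4  [2·signedArea(ABC) = 0 ∩ AD · CB = -132]
2. A_y = -15  [2·signedArea(ABC) = 0 ∩ AD · CB = -132]
   → A = (4, -15)

A = (4, -15)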